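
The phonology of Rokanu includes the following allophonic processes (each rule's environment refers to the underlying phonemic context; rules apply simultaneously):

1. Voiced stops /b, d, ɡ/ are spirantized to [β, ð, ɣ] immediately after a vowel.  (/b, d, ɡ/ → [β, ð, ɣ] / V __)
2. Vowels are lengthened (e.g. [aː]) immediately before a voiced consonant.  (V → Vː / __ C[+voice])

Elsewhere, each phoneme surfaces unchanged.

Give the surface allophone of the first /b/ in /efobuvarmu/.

[β]

/b/ meets the environment for rule 1 (immediately after a vowel) → [β].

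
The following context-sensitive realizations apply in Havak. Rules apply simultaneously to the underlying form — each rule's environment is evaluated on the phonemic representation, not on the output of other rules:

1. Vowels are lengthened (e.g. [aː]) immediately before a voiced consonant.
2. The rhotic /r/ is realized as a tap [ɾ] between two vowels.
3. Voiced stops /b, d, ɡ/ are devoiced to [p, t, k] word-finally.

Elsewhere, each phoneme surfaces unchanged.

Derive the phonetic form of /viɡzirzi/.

[viːɡziːrzi]

/v/ (word-initial): no rule targets it → [v].
Rule 1 applies to /i/ (between /v/ and /ɡ/: before a voiced consonant) → [iː].
/ɡ/ (between /i/ and /z/) fails the environment for rule 3, so it stays [ɡ].
/z/ — not in any rule's target class → [z].
/i/ (between /z/ and /r/): before a voiced consonant, so rule 1 applies → [iː].
/r/ (between /i/ and /z/): rule 2 targets it, but not between two vowels → unchanged [r].
/z/ stays [z].
/i/ (word-final) is in the target of rule 1 but the environment (before a voiced consonant) is not met → [i].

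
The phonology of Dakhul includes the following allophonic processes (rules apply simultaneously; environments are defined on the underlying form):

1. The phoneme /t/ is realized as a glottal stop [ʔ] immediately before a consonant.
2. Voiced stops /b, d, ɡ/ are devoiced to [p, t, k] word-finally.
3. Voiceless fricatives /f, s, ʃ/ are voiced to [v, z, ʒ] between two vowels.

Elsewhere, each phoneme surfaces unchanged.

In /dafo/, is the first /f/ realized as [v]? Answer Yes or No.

/f/ meets the environment for rule 3 (between two vowels) → [v].
The actual realization is [v], which matches [v].

Yes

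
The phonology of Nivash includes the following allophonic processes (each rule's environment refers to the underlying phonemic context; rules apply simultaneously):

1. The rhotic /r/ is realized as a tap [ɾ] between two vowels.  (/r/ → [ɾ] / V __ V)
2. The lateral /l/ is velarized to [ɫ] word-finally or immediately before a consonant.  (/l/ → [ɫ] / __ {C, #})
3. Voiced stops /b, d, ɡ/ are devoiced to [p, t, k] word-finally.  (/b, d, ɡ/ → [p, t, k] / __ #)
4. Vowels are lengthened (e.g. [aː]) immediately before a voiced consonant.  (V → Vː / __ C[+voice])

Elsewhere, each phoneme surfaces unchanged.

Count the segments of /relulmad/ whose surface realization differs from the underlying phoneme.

5

Segments that undergo a rule: /e/ → [eː] (rule 4); /u/ → [uː] (rule 4); /l/ → [ɫ] (rule 2); /a/ → [aː] (rule 4); /d/ → [t] (rule 3).
All other segments surface unchanged.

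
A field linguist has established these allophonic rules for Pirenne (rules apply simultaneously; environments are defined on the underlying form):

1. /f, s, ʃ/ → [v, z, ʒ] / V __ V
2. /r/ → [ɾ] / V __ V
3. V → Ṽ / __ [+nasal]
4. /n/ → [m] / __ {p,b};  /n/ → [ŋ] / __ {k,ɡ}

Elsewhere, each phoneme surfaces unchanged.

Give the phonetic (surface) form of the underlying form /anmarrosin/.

Rule 3 applies to /a/ (word-initial: before a nasal consonant) → [ã].
/n/ — between /a/ and /m/; rule 4 does not apply here → [n].
/m/ (between /n/ and /a/): no rule targets it → [m].
/a/ (between /m/ and /r/): rule 3 targets it, but not before a nasal consonant → unchanged [a].
/r/ (between /a/ and /r/) is in the target of rule 2 but the environment (between two vowels) is not met → [r].
/r/ (between /r/ and /o/) fails the environment for rule 2, so it stays [r].
/o/ (between /r/ and /s/): rule 3 targets it, but not before a nasal consonant → unchanged [o].
/s/ meets the environment for rule 1 (between two vowels) → [z].
/i/ (between /s/ and /n/): before a nasal consonant, so rule 3 applies → [ĩ].
/n/ — word-final; rule 4 does not apply here → [n].

[ãnmarrozĩn]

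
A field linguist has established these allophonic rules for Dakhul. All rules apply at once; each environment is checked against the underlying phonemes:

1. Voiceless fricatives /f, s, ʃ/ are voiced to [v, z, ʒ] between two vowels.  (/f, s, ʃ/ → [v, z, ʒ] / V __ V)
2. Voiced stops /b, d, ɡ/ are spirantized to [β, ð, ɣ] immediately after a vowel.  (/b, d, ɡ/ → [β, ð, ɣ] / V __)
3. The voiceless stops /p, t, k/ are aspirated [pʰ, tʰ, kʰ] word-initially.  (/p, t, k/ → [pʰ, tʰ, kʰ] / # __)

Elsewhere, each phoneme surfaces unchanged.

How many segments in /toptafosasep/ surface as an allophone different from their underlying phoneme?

Segments that undergo a rule: /t/ → [tʰ] (rule 3); /f/ → [v] (rule 1); /s/ → [z] (rule 1); /s/ → [z] (rule 1).
All other segments surface unchanged.

4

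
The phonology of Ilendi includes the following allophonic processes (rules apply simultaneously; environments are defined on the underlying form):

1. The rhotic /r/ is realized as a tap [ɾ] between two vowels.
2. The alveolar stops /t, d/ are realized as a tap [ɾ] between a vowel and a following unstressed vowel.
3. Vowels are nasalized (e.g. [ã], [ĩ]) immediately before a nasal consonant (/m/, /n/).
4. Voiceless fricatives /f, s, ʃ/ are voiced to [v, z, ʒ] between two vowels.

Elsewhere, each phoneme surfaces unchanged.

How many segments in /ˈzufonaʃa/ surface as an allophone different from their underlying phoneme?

Segments that undergo a rule: /f/ → [v] (rule 4); /o/ → [õ] (rule 3); /ʃ/ → [ʒ] (rule 4).
All other segments surface unchanged.

3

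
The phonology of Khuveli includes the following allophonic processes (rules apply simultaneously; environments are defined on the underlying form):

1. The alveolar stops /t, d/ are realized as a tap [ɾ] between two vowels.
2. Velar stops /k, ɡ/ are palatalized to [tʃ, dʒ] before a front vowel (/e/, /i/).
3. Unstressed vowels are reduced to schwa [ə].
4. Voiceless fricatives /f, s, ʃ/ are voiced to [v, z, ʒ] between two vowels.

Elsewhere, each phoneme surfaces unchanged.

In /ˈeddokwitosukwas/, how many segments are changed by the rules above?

Segments that undergo a rule: /o/ → [ə] (rule 3); /i/ → [ə] (rule 3); /t/ → [ɾ] (rule 1); /o/ → [ə] (rule 3); /s/ → [z] (rule 4); /u/ → [ə] (rule 3); /a/ → [ə] (rule 3).
All other segments surface unchanged.

7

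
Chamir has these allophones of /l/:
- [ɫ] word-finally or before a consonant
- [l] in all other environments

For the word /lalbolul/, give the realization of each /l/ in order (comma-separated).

Occurrence 1 (position 1): no conditioning environment matches → elsewhere allophone [l].
Occurrence 2 (position 3): word-finally or before a consonant → [ɫ].
Occurrence 3 (position 6): no conditioning environment matches → elsewhere allophone [l].
Occurrence 4 (position 8): word-finally or before a consonant → [ɫ].

[l], [ɫ], [l], [ɫ]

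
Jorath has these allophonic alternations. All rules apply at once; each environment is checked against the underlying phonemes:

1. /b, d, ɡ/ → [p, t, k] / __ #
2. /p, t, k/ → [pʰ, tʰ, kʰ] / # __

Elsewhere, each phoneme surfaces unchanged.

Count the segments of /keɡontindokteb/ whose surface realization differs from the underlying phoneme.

2

Segments that undergo a rule: /k/ → [kʰ] (rule 2); /b/ → [p] (rule 1).
All other segments surface unchanged.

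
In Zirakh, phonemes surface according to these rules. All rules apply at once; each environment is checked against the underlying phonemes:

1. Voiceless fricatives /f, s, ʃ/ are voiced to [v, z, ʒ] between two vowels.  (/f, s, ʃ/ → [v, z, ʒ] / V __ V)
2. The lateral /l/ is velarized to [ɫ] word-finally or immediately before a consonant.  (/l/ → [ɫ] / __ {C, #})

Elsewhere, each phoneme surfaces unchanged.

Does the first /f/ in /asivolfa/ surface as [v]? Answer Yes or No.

/f/ — between /l/ and /a/; rule 1 does not apply here → [f].
The actual realization is [f], not [v].

No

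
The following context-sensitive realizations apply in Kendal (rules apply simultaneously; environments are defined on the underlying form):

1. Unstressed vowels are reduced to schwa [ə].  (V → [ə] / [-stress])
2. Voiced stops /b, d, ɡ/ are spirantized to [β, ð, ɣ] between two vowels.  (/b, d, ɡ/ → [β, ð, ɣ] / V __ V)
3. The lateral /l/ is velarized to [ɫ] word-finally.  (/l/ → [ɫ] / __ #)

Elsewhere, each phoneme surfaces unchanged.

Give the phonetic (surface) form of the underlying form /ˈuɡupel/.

/u/ (word-initial) fails the environment for rule 1, so it stays [u].
/ɡ/ (between /u/ and /u/) occurs between two vowels → [ɣ] by rule 2.
Rule 1 applies to /u/ (between /ɡ/ and /p/: in an unstressed syllable) → [ə].
/p/ stays [p].
/e/ (between /p/ and /l/) occurs in an unstressed syllable → [ə] by rule 1.
/l/ (word-final) occurs word-finally → [ɫ] by rule 3.

[ˈuɣəpəɫ]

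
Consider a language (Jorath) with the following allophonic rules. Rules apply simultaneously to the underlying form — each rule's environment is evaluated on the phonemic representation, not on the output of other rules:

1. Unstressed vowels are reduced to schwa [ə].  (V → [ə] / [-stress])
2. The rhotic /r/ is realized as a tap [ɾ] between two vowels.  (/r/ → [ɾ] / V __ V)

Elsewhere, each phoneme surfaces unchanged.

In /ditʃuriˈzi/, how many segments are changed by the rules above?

Segments that undergo a rule: /i/ → [ə] (rule 1); /u/ → [ə] (rule 1); /r/ → [ɾ] (rule 2); /i/ → [ə] (rule 1).
All other segments surface unchanged.

4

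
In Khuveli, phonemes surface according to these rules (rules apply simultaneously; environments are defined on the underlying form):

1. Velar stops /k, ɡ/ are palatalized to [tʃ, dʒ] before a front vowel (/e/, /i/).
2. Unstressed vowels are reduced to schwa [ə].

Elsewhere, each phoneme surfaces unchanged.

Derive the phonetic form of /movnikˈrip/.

/m/ (word-initial) is unaffected → [m].
/o/ — between /m/ and /v/, in an unstressed syllable — surfaces as [ə] (rule 2).
/v/ (between /o/ and /n/) is unaffected → [v].
/n/ (between /v/ and /i/): no rule targets it → [n].
/i/ meets the environment for rule 2 (in an unstressed syllable) → [ə].
/k/ (between /i/ and /r/) fails the environment for rule 1, so it stays [k].
/r/ (between /k/ and /i/) is unaffected → [r].
/i/ — between /r/ and /p/; rule 2 does not apply here → [i].
/p/ — not in any rule's target class → [p].

[məvnəkˈrip]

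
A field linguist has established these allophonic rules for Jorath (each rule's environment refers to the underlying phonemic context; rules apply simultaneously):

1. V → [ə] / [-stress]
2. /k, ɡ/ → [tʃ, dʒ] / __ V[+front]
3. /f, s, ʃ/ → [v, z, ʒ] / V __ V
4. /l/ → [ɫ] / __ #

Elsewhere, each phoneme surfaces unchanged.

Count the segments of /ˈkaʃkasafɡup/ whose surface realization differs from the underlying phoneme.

Segments that undergo a rule: /a/ → [ə] (rule 1); /s/ → [z] (rule 3); /a/ → [ə] (rule 1); /u/ → [ə] (rule 1).
All other segments surface unchanged.

4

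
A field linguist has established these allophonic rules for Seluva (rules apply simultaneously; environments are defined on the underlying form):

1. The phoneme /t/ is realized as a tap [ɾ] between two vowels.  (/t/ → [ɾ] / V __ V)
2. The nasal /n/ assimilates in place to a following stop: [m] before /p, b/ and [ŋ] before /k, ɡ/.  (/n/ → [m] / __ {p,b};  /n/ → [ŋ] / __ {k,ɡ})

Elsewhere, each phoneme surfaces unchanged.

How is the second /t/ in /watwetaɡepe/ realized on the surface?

[ɾ]

/t/ (between /e/ and /a/) occurs between two vowels → [ɾ] by rule 1.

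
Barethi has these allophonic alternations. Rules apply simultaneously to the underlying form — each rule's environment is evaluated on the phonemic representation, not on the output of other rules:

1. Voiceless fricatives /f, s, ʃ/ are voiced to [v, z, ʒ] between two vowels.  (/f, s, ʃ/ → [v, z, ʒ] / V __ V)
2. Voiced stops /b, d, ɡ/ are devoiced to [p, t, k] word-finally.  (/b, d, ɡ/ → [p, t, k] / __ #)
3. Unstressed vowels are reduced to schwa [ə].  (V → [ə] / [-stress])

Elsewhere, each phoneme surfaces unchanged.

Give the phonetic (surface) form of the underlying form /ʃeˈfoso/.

[ʃəˈvozə]

/ʃ/ (word-initial): rule 1 targets it, but not between two vowels → unchanged [ʃ].
Rule 3 applies to /e/ (between /ʃ/ and /f/: in an unstressed syllable) → [ə].
/f/ — between /e/ and /o/, between two vowels — surfaces as [v] (rule 1).
/o/ (between /f/ and /s/) fails the environment for rule 3, so it stays [o].
/s/ — between /o/ and /o/, between two vowels — surfaces as [z] (rule 1).
Rule 3 applies to /o/ (word-final: in an unstressed syllable) → [ə].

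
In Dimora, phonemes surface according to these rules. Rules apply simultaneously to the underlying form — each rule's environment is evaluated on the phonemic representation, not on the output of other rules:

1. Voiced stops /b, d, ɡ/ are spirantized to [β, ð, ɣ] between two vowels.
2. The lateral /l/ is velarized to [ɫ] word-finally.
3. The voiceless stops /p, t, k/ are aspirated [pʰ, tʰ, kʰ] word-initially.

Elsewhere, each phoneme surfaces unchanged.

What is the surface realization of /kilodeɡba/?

[kʰiloðeɡba]

/k/ meets the environment for rule 3 (word-initially) → [kʰ].
/i/ (between /k/ and /l/): no rule targets it → [i].
/l/ (between /i/ and /o/) is in the target of rule 2 but the environment (word-finally) is not met → [l].
/o/ (between /l/ and /d/): no rule targets it → [o].
Rule 1 applies to /d/ (between /o/ and /e/: between two vowels) → [ð].
/e/ (between /d/ and /ɡ/): no rule targets it → [e].
/ɡ/ (between /e/ and /b/): rule 1 targets it, but not between two vowels → unchanged [ɡ].
/b/ (between /ɡ/ and /a/) fails the environment for rule 1, so it stays [b].
/a/ (word-final): no rule targets it → [a].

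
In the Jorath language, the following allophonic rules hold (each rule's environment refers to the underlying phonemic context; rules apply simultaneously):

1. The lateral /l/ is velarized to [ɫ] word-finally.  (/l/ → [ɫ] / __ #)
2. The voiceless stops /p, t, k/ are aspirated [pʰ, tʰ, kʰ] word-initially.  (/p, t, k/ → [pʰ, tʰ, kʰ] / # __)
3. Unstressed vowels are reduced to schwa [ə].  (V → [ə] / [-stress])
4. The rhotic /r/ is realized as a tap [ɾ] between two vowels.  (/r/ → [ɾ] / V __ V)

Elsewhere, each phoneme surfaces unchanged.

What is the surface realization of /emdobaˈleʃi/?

Rule 3 applies to /e/ (word-initial: in an unstressed syllable) → [ə].
/o/ meets the environment for rule 3 (in an unstressed syllable) → [ə].
/a/ (between /b/ and /l/): in an unstressed syllable, so rule 3 applies → [ə].
/l/ — between /a/ and /e/; rule 1 does not apply here → [l].
/e/ — between /l/ and /ʃ/; rule 3 does not apply here → [e].
Rule 3 applies to /i/ (word-final: in an unstressed syllable) → [ə].

[əmdəbəˈleʃə]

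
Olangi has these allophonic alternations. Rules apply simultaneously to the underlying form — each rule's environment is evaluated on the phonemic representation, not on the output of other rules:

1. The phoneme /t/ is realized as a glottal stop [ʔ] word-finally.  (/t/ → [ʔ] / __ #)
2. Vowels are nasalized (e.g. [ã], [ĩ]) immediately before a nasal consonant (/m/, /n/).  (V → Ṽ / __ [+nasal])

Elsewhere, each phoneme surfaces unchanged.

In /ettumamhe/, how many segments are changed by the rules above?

Segments that undergo a rule: /u/ → [ũ] (rule 2); /a/ → [ã] (rule 2).
All other segments surface unchanged.

2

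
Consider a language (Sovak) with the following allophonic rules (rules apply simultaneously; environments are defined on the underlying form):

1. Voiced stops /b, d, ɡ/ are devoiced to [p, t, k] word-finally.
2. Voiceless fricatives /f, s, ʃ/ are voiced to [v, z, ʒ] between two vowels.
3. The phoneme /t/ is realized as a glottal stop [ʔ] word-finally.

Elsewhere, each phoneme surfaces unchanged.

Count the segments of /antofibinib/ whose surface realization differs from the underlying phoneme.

Segments that undergo a rule: /f/ → [v] (rule 2); /b/ → [p] (rule 1).
All other segments surface unchanged.

2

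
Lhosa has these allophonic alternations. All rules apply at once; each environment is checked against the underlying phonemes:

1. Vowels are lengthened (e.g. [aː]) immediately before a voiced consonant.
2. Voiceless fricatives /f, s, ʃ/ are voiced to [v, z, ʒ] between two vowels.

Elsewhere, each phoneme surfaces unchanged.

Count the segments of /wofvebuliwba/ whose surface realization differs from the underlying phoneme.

Segments that undergo a rule: /e/ → [eː] (rule 1); /u/ → [uː] (rule 1); /i/ → [iː] (rule 1).
All other segments surface unchanged.

3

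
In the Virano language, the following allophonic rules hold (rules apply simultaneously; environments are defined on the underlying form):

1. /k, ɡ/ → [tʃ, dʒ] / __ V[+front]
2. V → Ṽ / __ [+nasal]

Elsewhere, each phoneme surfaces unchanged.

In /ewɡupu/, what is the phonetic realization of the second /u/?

/u/ (word-final) is in the target of rule 2 but the environment (before a nasal consonant) is not met → [u].

[u]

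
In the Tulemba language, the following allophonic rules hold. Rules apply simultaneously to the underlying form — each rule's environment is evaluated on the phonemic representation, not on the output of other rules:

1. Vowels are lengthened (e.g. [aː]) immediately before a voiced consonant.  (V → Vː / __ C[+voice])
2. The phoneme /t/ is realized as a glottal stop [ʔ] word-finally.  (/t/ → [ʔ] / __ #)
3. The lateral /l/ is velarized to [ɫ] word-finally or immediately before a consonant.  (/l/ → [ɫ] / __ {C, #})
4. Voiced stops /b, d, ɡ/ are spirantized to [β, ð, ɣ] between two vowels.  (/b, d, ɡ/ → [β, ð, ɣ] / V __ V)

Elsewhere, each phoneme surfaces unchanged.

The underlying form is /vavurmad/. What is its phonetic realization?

/v/ (word-initial): no rule targets it → [v].
/a/ — between /v/ and /v/, before a voiced consonant — surfaces as [aː] (rule 1).
/v/ — not in any rule's target class → [v].
/u/ meets the environment for rule 1 (before a voiced consonant) → [uː].
/r/ stays [r].
/m/ — not in any rule's target class → [m].
/a/ (between /m/ and /d/): before a voiced consonant, so rule 1 applies → [aː].
/d/ (word-final): rule 4 targets it, but not between two vowels → unchanged [d].

[vaːvuːrmaːd]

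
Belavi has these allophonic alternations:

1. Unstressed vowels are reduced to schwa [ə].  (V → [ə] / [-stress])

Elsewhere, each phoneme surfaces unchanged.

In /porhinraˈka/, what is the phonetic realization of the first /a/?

/a/ (between /r/ and /k/): in an unstressed syllable, so rule 1 applies → [ə].

[ə]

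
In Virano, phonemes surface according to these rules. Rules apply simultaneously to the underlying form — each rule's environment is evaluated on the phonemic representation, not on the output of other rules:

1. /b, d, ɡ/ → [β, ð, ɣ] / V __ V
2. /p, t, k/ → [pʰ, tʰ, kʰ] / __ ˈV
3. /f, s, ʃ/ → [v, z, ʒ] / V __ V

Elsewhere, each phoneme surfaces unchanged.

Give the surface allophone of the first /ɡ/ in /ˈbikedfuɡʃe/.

[ɡ]

/ɡ/ (between /u/ and /ʃ/): rule 1 targets it, but not between two vowels → unchanged [ɡ].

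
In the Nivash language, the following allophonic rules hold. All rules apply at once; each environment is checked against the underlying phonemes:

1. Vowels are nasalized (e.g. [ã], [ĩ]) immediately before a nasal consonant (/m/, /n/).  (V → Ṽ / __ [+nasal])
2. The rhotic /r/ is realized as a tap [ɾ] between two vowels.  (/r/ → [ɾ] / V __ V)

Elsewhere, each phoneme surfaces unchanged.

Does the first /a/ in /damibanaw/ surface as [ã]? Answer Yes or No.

Yes

/a/ — between /d/ and /m/, before a nasal consonant — surfaces as [ã] (rule 1).
The actual realization is [ã], which matches [ã].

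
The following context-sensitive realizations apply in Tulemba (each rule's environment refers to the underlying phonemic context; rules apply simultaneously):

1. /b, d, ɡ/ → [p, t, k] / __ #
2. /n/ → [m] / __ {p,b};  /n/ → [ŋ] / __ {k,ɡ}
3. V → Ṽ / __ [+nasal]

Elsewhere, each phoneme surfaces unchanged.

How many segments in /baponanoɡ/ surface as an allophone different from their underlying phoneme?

3

Segments that undergo a rule: /o/ → [õ] (rule 3); /a/ → [ã] (rule 3); /ɡ/ → [k] (rule 1).
All other segments surface unchanged.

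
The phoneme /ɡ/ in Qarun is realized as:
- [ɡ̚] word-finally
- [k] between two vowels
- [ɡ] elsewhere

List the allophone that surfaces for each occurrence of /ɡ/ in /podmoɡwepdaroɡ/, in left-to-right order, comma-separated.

[ɡ], [ɡ̚]

Occurrence 1 (position 6): no conditioning environment matches → elsewhere allophone [ɡ].
Occurrence 2 (position 14): word-finally → [ɡ̚].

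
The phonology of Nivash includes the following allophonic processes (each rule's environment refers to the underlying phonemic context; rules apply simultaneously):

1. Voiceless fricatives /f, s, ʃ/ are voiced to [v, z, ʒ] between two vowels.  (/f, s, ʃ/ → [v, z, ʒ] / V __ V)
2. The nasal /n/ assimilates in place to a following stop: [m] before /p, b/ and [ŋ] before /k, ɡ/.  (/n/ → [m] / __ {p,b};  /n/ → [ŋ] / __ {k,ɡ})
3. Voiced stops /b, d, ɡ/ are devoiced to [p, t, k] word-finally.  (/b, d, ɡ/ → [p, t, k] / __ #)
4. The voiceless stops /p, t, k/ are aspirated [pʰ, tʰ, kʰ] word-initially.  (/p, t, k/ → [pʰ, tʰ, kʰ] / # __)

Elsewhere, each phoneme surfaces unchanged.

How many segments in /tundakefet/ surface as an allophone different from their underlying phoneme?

Segments that undergo a rule: /t/ → [tʰ] (rule 4); /f/ → [v] (rule 1).
All other segments surface unchanged.

2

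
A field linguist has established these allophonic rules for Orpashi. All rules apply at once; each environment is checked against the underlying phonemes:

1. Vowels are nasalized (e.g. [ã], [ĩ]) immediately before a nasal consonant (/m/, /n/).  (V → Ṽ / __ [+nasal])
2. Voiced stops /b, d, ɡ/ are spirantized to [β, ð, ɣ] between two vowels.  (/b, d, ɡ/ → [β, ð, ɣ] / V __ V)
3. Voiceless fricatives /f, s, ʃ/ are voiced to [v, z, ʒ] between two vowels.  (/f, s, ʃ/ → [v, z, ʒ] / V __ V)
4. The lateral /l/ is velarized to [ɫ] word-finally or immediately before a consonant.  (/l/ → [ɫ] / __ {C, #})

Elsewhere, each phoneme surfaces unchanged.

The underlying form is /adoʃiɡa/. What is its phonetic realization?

[aðoʒiɣa]

/a/ (word-initial) is in the target of rule 1 but the environment (before a nasal consonant) is not met → [a].
/d/ — between /a/ and /o/, between two vowels — surfaces as [ð] (rule 2).
/o/ (between /d/ and /ʃ/): rule 1 targets it, but not before a nasal consonant → unchanged [o].
/ʃ/ (between /o/ and /i/) occurs between two vowels → [ʒ] by rule 3.
/i/ (between /ʃ/ and /ɡ/) is in the target of rule 1 but the environment (before a nasal consonant) is not met → [i].
/ɡ/ (between /i/ and /a/): between two vowels, so rule 2 applies → [ɣ].
/a/ — word-final; rule 1 does not apply here → [a].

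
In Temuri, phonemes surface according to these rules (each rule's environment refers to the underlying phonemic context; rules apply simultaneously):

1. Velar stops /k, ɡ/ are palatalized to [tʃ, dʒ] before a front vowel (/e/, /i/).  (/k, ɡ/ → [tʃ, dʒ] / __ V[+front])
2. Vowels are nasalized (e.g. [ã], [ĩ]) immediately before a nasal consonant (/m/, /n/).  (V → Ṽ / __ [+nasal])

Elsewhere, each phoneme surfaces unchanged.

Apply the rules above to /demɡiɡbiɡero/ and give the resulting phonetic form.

/e/ (between /d/ and /m/) occurs before a nasal consonant → [ẽ] by rule 2.
/ɡ/ meets the environment for rule 1 (before a front vowel) → [dʒ].
/i/ (between /ɡ/ and /ɡ/) is in the target of rule 2 but the environment (before a nasal consonant) is not met → [i].
/ɡ/ — between /i/ and /b/; rule 1 does not apply here → [ɡ].
/i/ — between /b/ and /ɡ/; rule 2 does not apply here → [i].
/ɡ/ (between /i/ and /e/) occurs before a front vowel → [dʒ] by rule 1.
/e/ (between /ɡ/ and /r/) fails the environment for rule 2, so it stays [e].
/o/ (word-final) fails the environment for rule 2, so it stays [o].

[dẽmdʒiɡbidʒero]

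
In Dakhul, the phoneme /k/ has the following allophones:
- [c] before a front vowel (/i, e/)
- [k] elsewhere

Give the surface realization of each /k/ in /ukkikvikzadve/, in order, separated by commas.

[k], [c], [k], [k]

Occurrence 1 (position 2): no conditioning environment matches → elsewhere allophone [k].
Occurrence 2 (position 3): before a front vowel → [c].
Occurrence 3 (position 5): no conditioning environment matches → elsewhere allophone [k].
Occurrence 4 (position 8): no conditioning environment matches → elsewhere allophone [k].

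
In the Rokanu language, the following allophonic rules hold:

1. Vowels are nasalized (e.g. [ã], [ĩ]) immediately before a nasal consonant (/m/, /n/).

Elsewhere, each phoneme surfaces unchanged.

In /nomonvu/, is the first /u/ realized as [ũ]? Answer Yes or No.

/u/ (word-final): rule 1 targets it, but not before a nasal consonant → unchanged [u].
The actual realization is [u], not [ũ].

No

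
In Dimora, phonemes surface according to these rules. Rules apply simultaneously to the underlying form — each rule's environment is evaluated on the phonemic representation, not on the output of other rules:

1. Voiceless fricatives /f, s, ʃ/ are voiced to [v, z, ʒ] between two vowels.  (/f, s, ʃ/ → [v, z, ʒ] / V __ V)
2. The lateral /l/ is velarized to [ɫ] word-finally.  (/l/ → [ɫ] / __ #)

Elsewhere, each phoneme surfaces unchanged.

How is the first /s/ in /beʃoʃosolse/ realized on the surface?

/s/ (between /o/ and /o/): between two vowels, so rule 1 applies → [z].

[z]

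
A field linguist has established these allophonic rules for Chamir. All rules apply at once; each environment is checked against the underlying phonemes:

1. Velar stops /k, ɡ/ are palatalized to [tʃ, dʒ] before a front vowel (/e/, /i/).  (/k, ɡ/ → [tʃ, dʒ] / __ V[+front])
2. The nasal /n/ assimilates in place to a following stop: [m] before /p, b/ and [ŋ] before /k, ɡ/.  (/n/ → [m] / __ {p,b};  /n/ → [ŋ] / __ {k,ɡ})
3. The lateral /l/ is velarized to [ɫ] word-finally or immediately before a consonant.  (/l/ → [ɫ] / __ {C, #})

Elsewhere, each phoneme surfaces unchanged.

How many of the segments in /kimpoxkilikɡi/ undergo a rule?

3

Segments that undergo a rule: /k/ → [tʃ] (rule 1); /k/ → [tʃ] (rule 1); /ɡ/ → [dʒ] (rule 1).
All other segments surface unchanged.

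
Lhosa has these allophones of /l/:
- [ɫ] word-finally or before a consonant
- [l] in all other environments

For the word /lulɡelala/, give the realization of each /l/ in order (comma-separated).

Occurrence 1 (position 1): no conditioning environment matches → elsewhere allophone [l].
Occurrence 2 (position 3): word-finally or before a consonant → [ɫ].
Occurrence 3 (position 6): no conditioning environment matches → elsewhere allophone [l].
Occurrence 4 (position 8): no conditioning environment matches → elsewhere allophone [l].

[l], [ɫ], [l], [l]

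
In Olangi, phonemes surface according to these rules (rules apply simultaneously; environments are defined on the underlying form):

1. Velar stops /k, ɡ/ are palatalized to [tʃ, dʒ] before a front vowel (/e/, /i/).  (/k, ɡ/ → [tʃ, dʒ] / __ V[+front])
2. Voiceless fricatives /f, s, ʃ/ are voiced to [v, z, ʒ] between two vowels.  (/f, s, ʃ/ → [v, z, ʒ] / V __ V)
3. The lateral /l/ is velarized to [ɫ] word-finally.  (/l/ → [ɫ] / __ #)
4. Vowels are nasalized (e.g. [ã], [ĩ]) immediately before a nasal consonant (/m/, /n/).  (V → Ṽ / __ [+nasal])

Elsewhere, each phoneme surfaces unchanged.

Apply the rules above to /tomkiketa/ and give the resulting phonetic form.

[tõmtʃitʃeta]

/t/ — not in any rule's target class → [t].
/o/ — between /t/ and /m/, before a nasal consonant — surfaces as [õ] (rule 4).
/m/ (between /o/ and /k/) is unaffected → [m].
Rule 1 applies to /k/ (between /m/ and /i/: before a front vowel) → [tʃ].
/i/ — between /k/ and /k/; rule 4 does not apply here → [i].
/k/ meets the environment for rule 1 (before a front vowel) → [tʃ].
/e/ — between /k/ and /t/; rule 4 does not apply here → [e].
/t/ (between /e/ and /a/) is unaffected → [t].
/a/ (word-final) fails the environment for rule 4, so it stays [a].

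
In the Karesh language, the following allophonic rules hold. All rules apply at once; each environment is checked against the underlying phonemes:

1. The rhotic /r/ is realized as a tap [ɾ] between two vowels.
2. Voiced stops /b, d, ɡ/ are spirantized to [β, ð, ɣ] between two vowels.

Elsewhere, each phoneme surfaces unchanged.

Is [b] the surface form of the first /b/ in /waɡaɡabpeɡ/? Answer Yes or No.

/b/ (between /a/ and /p/) is in the target of rule 2 but the environment (between two vowels) is not met → [b].
The actual realization is [b], which matches [b].

Yes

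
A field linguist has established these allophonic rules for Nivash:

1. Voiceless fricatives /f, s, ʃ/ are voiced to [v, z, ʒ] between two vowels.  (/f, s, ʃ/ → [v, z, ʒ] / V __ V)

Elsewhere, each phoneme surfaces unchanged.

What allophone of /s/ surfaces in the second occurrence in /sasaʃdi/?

/s/ meets the environment for rule 1 (between two vowels) → [z].

[z]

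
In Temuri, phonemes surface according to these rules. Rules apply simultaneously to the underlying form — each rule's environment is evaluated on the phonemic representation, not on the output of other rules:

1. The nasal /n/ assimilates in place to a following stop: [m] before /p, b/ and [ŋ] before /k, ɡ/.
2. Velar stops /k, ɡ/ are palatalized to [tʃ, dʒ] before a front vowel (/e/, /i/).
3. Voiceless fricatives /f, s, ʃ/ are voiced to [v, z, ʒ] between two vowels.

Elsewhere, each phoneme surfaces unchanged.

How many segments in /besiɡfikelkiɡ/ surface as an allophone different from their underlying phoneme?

3

Segments that undergo a rule: /s/ → [z] (rule 3); /k/ → [tʃ] (rule 2); /k/ → [tʃ] (rule 2).
All other segments surface unchanged.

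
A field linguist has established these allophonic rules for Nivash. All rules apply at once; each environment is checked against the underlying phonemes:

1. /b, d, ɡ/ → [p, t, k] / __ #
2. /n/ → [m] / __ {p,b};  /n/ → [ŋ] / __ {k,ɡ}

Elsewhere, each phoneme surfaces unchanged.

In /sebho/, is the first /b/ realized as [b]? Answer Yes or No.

Yes

/b/ (between /e/ and /h/) is in the target of rule 1 but the environment (word-finally) is not met → [b].
The actual realization is [b], which matches [b].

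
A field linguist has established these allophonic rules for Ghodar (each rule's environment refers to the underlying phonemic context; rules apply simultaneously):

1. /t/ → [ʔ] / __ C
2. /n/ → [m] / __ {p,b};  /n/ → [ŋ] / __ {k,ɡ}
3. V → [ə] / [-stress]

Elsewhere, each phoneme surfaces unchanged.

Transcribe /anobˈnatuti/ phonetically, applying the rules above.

/a/ (word-initial) occurs in an unstressed syllable → [ə] by rule 3.
/n/ (between /a/ and /o/) is in the target of rule 2 but the environment (before a labial or velar stop) is not met → [n].
/o/ (between /n/ and /b/) occurs in an unstressed syllable → [ə] by rule 3.
/b/ — not in any rule's target class → [b].
/n/ — between /b/ and /a/; rule 2 does not apply here → [n].
/a/ — between /n/ and /t/; rule 3 does not apply here → [a].
/t/ (between /a/ and /u/) fails the environment for rule 1, so it stays [t].
/u/ meets the environment for rule 3 (in an unstressed syllable) → [ə].
/t/ (between /u/ and /i/): rule 1 targets it, but not immediately before a consonant → unchanged [t].
/i/ — word-final, in an unstressed syllable — surfaces as [ə] (rule 3).

[ənəbˈnatətə]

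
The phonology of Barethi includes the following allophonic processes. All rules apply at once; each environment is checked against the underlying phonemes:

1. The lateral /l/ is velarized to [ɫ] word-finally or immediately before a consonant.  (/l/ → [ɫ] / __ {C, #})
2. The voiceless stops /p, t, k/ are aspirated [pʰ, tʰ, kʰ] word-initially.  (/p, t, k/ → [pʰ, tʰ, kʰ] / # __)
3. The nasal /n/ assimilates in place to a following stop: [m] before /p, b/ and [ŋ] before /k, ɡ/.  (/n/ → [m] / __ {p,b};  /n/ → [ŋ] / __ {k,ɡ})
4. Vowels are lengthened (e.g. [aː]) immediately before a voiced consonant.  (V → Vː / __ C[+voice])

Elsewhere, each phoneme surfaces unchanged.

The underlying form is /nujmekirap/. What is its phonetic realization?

[nuːjmekiːrap]

/n/ — word-initial; rule 3 does not apply here → [n].
/u/ — between /n/ and /j/, before a voiced consonant — surfaces as [uː] (rule 4).
/e/ (between /m/ and /k/) fails the environment for rule 4, so it stays [e].
/k/ (between /e/ and /i/) fails the environment for rule 2, so it stays [k].
/i/ meets the environment for rule 4 (before a voiced consonant) → [iː].
/a/ (between /r/ and /p/) fails the environment for rule 4, so it stays [a].
/p/ (word-final): rule 2 targets it, but not word-initially → unchanged [p].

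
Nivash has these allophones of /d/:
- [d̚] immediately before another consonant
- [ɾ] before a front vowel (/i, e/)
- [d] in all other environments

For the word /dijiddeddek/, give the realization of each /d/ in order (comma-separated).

[ɾ], [d̚], [ɾ], [d̚], [ɾ]

Occurrence 1 (position 1): before a front vowel (/i, e/) → [ɾ].
Occurrence 2 (position 5): immediately before another consonant → [d̚].
Occurrence 3 (position 6): before a front vowel (/i, e/) → [ɾ].
Occurrence 4 (position 8): immediately before another consonant → [d̚].
Occurrence 5 (position 9): before a front vowel (/i, e/) → [ɾ].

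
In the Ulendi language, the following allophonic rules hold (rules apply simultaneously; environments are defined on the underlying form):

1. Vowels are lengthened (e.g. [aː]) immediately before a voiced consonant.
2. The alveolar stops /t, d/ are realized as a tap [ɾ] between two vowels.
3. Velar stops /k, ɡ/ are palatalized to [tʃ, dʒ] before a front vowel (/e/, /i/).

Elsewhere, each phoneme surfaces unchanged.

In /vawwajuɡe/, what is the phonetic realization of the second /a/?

[aː]

/a/ (between /w/ and /j/): before a voiced consonant, so rule 1 applies → [aː].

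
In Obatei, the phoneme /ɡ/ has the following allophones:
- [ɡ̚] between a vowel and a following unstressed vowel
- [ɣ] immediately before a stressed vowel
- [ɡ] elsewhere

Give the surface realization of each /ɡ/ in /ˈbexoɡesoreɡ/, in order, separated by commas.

Occurrence 1 (position 5): between a vowel and a following unstressed vowel → [ɡ̚].
Occurrence 2 (position 11): no conditioning environment matches → elsewhere allophone [ɡ].

[ɡ̚], [ɡ]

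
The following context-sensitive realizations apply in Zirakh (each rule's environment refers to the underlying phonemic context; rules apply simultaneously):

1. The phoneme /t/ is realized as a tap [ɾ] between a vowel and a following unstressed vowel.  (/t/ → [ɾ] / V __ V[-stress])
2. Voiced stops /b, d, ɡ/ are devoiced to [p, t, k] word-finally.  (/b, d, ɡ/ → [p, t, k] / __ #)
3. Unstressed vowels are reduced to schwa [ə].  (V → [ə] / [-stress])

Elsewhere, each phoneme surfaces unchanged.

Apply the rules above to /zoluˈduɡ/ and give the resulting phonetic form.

/z/ — not in any rule's target class → [z].
Rule 3 applies to /o/ (between /z/ and /l/: in an unstressed syllable) → [ə].
/l/ stays [l].
/u/ meets the environment for rule 3 (in an unstressed syllable) → [ə].
/d/ (between /u/ and /u/): rule 2 targets it, but not word-finally → unchanged [d].
/u/ — between /d/ and /ɡ/; rule 3 does not apply here → [u].
/ɡ/ — word-final, word-finally — surfaces as [k] (rule 2).

[zələˈduk]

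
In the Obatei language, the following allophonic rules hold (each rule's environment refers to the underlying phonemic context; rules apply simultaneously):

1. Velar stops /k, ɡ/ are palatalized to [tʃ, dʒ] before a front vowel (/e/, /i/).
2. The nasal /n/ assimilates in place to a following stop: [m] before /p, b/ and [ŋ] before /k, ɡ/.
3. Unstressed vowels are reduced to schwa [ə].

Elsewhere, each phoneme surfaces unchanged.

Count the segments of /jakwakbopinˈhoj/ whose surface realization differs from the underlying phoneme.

Segments that undergo a rule: /a/ → [ə] (rule 3); /a/ → [ə] (rule 3); /o/ → [ə] (rule 3); /i/ → [ə] (rule 3).
All other segments surface unchanged.

4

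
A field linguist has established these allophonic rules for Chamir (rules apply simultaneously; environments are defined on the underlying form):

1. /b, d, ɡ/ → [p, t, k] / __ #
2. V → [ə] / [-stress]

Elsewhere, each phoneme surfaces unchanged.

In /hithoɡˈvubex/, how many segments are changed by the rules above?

3

Segments that undergo a rule: /i/ → [ə] (rule 2); /o/ → [ə] (rule 2); /e/ → [ə] (rule 2).
All other segments surface unchanged.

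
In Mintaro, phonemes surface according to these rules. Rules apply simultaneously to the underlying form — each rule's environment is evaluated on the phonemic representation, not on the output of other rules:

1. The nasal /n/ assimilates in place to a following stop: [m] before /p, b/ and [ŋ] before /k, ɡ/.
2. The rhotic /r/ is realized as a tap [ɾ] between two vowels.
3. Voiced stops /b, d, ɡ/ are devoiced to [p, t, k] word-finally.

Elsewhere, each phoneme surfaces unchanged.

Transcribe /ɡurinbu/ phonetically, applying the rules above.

[ɡuɾimbu]

/ɡ/ (word-initial) is in the target of rule 3 but the environment (word-finally) is not met → [ɡ].
/r/ (between /u/ and /i/) occurs between two vowels → [ɾ] by rule 2.
/n/ (between /i/ and /b/) occurs before a labial or velar stop → [m] by rule 1.
/b/ — between /n/ and /u/; rule 3 does not apply here → [b].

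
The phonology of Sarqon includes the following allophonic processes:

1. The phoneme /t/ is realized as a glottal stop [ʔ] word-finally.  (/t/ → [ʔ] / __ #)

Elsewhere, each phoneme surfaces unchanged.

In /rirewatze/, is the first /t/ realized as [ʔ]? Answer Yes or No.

No

/t/ (between /a/ and /z/): rule 1 targets it, but not word-finally → unchanged [t].
The actual realization is [t], not [ʔ].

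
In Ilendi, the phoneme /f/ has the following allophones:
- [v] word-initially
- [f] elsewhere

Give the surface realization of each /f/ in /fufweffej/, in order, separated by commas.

[v], [f], [f], [f]

Occurrence 1 (position 1): word-initially → [v].
Occurrence 2 (position 3): no conditioning environment matches → elsewhere allophone [f].
Occurrence 3 (position 6): no conditioning environment matches → elsewhere allophone [f].
Occurrence 4 (position 7): no conditioning environment matches → elsewhere allophone [f].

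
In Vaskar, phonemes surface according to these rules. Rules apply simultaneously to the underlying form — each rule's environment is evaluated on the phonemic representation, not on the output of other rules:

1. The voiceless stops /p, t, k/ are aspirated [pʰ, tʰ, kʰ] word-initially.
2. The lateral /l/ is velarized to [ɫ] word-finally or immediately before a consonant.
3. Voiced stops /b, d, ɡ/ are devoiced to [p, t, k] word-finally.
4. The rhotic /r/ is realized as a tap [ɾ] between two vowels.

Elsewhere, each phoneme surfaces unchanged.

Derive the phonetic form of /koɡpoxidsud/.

[kʰoɡpoxidsut]

/k/ — word-initial, word-initially — surfaces as [kʰ] (rule 1).
/o/ stays [o].
/ɡ/ (between /o/ and /p/) fails the environment for rule 3, so it stays [ɡ].
/p/ (between /ɡ/ and /o/): rule 1 targets it, but not word-initially → unchanged [p].
/o/ (between /p/ and /x/): no rule targets it → [o].
/x/ — not in any rule's target class → [x].
/i/ (between /x/ and /d/) is unaffected → [i].
/d/ (between /i/ and /s/) fails the environment for rule 3, so it stays [d].
/s/ stays [s].
/u/ (between /s/ and /d/) is unaffected → [u].
Rule 3 applies to /d/ (word-final: word-finally) → [t].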